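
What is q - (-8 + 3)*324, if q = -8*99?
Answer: 828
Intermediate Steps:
q = -792
q - (-8 + 3)*324 = -792 - (-8 + 3)*324 = -792 - (-5)*324 = -792 - 1*(-1620) = -792 + 1620 = 828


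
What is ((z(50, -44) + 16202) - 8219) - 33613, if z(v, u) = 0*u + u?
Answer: -25674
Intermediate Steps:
z(v, u) = u (z(v, u) = 0 + u = u)
((z(50, -44) + 16202) - 8219) - 33613 = ((-44 + 16202) - 8219) - 33613 = (16158 - 8219) - 33613 = 7939 - 33613 = -25674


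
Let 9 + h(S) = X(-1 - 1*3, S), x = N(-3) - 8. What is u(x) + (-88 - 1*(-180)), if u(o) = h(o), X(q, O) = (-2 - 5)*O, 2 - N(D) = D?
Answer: 104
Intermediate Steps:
N(D) = 2 - D
x = -3 (x = (2 - 1*(-3)) - 8 = (2 + 3) - 8 = 5 - 8 = -3)
X(q, O) = -7*O
h(S) = -9 - 7*S
u(o) = -9 - 7*o
u(x) + (-88 - 1*(-180)) = (-9 - 7*(-3)) + (-88 - 1*(-180)) = (-9 + 21) + (-88 + 180) = 12 + 92 = 104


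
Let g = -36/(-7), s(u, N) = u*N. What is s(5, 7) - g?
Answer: 209/7 ≈ 29.857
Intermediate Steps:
s(u, N) = N*u
g = 36/7 (g = -36*(-⅐) = 36/7 ≈ 5.1429)
s(5, 7) - g = 7*5 - 1*36/7 = 35 - 36/7 = 209/7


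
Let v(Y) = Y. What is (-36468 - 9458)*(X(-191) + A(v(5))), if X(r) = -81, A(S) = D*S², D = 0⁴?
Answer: 3720006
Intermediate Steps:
D = 0
A(S) = 0 (A(S) = 0*S² = 0)
(-36468 - 9458)*(X(-191) + A(v(5))) = (-36468 - 9458)*(-81 + 0) = -45926*(-81) = 3720006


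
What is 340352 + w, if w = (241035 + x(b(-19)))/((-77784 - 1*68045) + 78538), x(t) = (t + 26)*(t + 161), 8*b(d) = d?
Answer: 1465752425567/4306624 ≈ 3.4035e+5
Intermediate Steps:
b(d) = d/8
x(t) = (26 + t)*(161 + t)
w = -15666081/4306624 (w = (241035 + (4186 + ((⅛)*(-19))² + 187*((⅛)*(-19))))/((-77784 - 1*68045) + 78538) = (241035 + (4186 + (-19/8)² + 187*(-19/8)))/((-77784 - 68045) + 78538) = (241035 + (4186 + 361/64 - 3553/8))/(-145829 + 78538) = (241035 + 239841/64)/(-67291) = (15666081/64)*(-1/67291) = -15666081/4306624 ≈ -3.6377)
340352 + w = 340352 - 15666081/4306624 = 1465752425567/4306624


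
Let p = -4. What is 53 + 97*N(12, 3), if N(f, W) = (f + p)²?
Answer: 6261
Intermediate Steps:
N(f, W) = (-4 + f)² (N(f, W) = (f - 4)² = (-4 + f)²)
53 + 97*N(12, 3) = 53 + 97*(-4 + 12)² = 53 + 97*8² = 53 + 97*64 = 53 + 6208 = 6261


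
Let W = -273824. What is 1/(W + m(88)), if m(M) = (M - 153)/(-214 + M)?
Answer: -126/34501759 ≈ -3.6520e-6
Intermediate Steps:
m(M) = (-153 + M)/(-214 + M)
1/(W + m(88)) = 1/(-273824 + (-153 + 88)/(-214 + 88)) = 1/(-273824 - 65/(-126)) = 1/(-273824 - 1/126*(-65)) = 1/(-273824 + 65/126) = 1/(-34501759/126) = -126/34501759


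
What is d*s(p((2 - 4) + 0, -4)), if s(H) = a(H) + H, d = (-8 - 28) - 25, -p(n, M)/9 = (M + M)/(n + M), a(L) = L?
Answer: 1464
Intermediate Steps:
p(n, M) = -18*M/(M + n) (p(n, M) = -9*(M + M)/(n + M) = -9*2*M/(M + n) = -18*M/(M + n))
d = -61 (d = -36 - 25 = -61)
s(H) = 2*H (s(H) = H + H = 2*H)
d*s(p((2 - 4) + 0, -4)) = -122*(-18*(-4)/(-4 + ((2 - 4) + 0))) = -122*(-18*(-4)/(-4 + (-2 + 0))) = -122*(-18*(-4)/(-4 - 2)) = -122*(-18*(-4)/(-6)) = -122*(-18*(-4)*(-⅙)) = -122*(-12) = -61*(-24) = 1464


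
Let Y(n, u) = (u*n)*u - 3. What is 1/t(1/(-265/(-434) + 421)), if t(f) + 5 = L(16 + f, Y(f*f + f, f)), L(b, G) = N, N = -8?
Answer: -1/13 ≈ -0.076923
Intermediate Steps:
Y(n, u) = -3 + n*u**2 (Y(n, u) = (n*u)*u - 3 = n*u**2 - 3 = -3 + n*u**2)
L(b, G) = -8
t(f) = -13 (t(f) = -5 - 8 = -13)
1/t(1/(-265/(-434) + 421)) = 1/(-13) = -1/13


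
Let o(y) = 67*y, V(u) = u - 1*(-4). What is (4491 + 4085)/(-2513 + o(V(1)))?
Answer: -4288/1089 ≈ -3.9376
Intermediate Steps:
V(u) = 4 + u (V(u) = u + 4 = 4 + u)
(4491 + 4085)/(-2513 + o(V(1))) = (4491 + 4085)/(-2513 + 67*(4 + 1)) = 8576/(-2513 + 67*5) = 8576/(-2513 + 335) = 8576/(-2178) = 8576*(-1/2178) = -4288/1089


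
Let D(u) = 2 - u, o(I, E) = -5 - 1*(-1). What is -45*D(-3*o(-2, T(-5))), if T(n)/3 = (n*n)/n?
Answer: 450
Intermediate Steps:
T(n) = 3*n (T(n) = 3*((n*n)/n) = 3*(n²/n) = 3*n)
o(I, E) = -4 (o(I, E) = -5 + 1 = -4)
-45*D(-3*o(-2, T(-5))) = -45*(2 - (-3)*(-4)) = -45*(2 - 1*12) = -45*(2 - 12) = -45*(-10) = 450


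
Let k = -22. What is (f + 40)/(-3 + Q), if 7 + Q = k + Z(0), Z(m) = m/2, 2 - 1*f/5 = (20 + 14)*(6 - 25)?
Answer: -205/2 ≈ -102.50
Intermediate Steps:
f = 3240 (f = 10 - 5*(20 + 14)*(6 - 25) = 10 - 170*(-19) = 10 - 5*(-646) = 10 + 3230 = 3240)
Z(m) = m/2 (Z(m) = m*(1/2) = m/2)
Q = -29 (Q = -7 + (-22 + (1/2)*0) = -7 + (-22 + 0) = -7 - 22 = -29)
(f + 40)/(-3 + Q) = (3240 + 40)/(-3 - 29) = 3280/(-32) = 3280*(-1/32) = -205/2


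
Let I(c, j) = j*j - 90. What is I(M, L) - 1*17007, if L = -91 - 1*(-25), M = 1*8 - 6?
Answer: -12741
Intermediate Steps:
M = 2 (M = 8 - 6 = 2)
L = -66 (L = -91 + 25 = -66)
I(c, j) = -90 + j² (I(c, j) = j² - 90 = -90 + j²)
I(M, L) - 1*17007 = (-90 + (-66)²) - 1*17007 = (-90 + 4356) - 17007 = 4266 - 17007 = -12741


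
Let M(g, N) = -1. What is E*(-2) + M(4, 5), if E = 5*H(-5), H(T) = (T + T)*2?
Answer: 199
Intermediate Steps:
H(T) = 4*T (H(T) = (2*T)*2 = 4*T)
E = -100 (E = 5*(4*(-5)) = 5*(-20) = -100)
E*(-2) + M(4, 5) = -100*(-2) - 1 = 200 - 1 = 199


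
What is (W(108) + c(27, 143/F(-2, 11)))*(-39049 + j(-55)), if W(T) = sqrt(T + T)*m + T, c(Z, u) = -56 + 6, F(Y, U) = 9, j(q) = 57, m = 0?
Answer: -2261536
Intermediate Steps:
c(Z, u) = -50
W(T) = T (W(T) = sqrt(T + T)*0 + T = sqrt(2*T)*0 + T = (sqrt(2)*sqrt(T))*0 + T = 0 + T = T)
(W(108) + c(27, 143/F(-2, 11)))*(-39049 + j(-55)) = (108 - 50)*(-39049 + 57) = 58*(-38992) = -2261536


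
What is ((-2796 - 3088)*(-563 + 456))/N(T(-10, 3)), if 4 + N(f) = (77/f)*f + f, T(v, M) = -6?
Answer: 629588/67 ≈ 9396.8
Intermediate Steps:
N(f) = 73 + f (N(f) = -4 + ((77/f)*f + f) = -4 + (77 + f) = 73 + f)
((-2796 - 3088)*(-563 + 456))/N(T(-10, 3)) = ((-2796 - 3088)*(-563 + 456))/(73 - 6) = -5884*(-107)/67 = 629588*(1/67) = 629588/67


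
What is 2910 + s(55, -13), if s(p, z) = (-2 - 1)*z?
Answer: 2949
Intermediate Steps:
s(p, z) = -3*z
2910 + s(55, -13) = 2910 - 3*(-13) = 2910 + 39 = 2949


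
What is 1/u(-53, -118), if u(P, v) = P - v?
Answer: 1/65 ≈ 0.015385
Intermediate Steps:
1/u(-53, -118) = 1/(-53 - 1*(-118)) = 1/(-53 + 118) = 1/65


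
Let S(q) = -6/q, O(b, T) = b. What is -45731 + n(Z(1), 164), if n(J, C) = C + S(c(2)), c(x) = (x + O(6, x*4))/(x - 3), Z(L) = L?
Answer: -182265/4 ≈ -45566.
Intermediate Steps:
c(x) = (6 + x)/(-3 + x) (c(x) = (x + 6)/(x - 3) = (6 + x)/(-3 + x))
n(J, C) = ¾ + C (n(J, C) = C - 6*(-3 + 2)/(6 + 2) = C - 6/(8/(-1)) = C - 6/((-1*8)) = C - 6/(-8) = C - 6*(-⅛) = C + ¾ = ¾ + C)
-45731 + n(Z(1), 164) = -45731 + (¾ + 164) = -45731 + 659/4 = -182265/4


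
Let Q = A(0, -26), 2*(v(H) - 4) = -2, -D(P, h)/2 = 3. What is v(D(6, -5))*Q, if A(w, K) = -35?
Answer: -105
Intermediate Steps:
D(P, h) = -6 (D(P, h) = -2*3 = -6)
v(H) = 3 (v(H) = 4 + (1/2)*(-2) = 4 - 1 = 3)
Q = -35
v(D(6, -5))*Q = 3*(-35) = -105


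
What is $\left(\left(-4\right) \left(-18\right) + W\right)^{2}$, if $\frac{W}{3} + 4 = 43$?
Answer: $35721$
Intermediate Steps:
$W = 117$ ($W = -12 + 3 \cdot 43 = -12 + 129 = 117$)
$\left(\left(-4\right) \left(-18\right) + W\right)^{2} = \left(\left(-4\right) \left(-18\right) + 117\right)^{2} = \left(72 + 117\right)^{2} = 189^{2} = 35721$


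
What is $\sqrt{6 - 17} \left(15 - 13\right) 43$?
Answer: $86 i \sqrt{11} \approx 285.23 i$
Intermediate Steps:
$\sqrt{6 - 17} \left(15 - 13\right) 43 = \sqrt{-11} \cdot 2 \cdot 43 = i \sqrt{11} \cdot 2 \cdot 43 = 2 i \sqrt{11} \cdot 43 = 86 i \sqrt{11}$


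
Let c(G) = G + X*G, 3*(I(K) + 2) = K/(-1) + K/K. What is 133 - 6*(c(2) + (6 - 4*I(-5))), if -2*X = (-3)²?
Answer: 139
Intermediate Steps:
I(K) = -5/3 - K/3 (I(K) = -2 + (K/(-1) + K/K)/3 = -2 + (K*(-1) + 1)/3 = -2 + (-K + 1)/3 = -2 + (1 - K)/3 = -2 + (⅓ - K/3) = -5/3 - K/3)
X = -9/2 (X = -½*(-3)² = -½*9 = -9/2 ≈ -4.5000)
c(G) = -7*G/2 (c(G) = G - 9*G/2 = -7*G/2)
133 - 6*(c(2) + (6 - 4*I(-5))) = 133 - 6*(-7/2*2 + (6 - 4*(-5/3 - ⅓*(-5)))) = 133 - 6*(-7 + (6 - 4*(-5/3 + 5/3))) = 133 - 6*(-7 + (6 - 4*0)) = 133 - 6*(-7 + (6 + 0)) = 133 - 6*(-7 + 6) = 133 - 6*(-1) = 133 - 1*(-6) = 133 + 6 = 139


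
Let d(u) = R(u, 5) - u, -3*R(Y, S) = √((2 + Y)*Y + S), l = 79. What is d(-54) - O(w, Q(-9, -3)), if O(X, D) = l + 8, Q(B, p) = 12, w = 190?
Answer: -33 - √2813/3 ≈ -50.679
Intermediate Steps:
R(Y, S) = -√(S + Y*(2 + Y))/3 (R(Y, S) = -√((2 + Y)*Y + S)/3 = -√(Y*(2 + Y) + S)/3 = -√(S + Y*(2 + Y))/3)
O(X, D) = 87 (O(X, D) = 79 + 8 = 87)
d(u) = -u - √(5 + u² + 2*u)/3 (d(u) = -√(5 + u² + 2*u)/3 - u = -u - √(5 + u² + 2*u)/3)
d(-54) - O(w, Q(-9, -3)) = (-1*(-54) - √(5 + (-54)² + 2*(-54))/3) - 1*87 = (54 - √(5 + 2916 - 108)/3) - 87 = (54 - √2813/3) - 87 = -33 - √2813/3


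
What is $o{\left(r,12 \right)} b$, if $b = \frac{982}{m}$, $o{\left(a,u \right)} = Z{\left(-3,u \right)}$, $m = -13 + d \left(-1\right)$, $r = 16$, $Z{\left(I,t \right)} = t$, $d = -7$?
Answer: $-1964$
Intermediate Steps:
$m = -6$ ($m = -13 - -7 = -13 + 7 = -6$)
$o{\left(a,u \right)} = u$
$b = - \frac{491}{3}$ ($b = \frac{982}{-6} = 982 \left(- \frac{1}{6}\right) = - \frac{491}{3} \approx -163.67$)
$o{\left(r,12 \right)} b = 12 \left(- \frac{491}{3}\right) = -1964$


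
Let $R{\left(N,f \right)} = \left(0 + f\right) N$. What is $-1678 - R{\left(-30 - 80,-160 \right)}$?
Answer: $-19278$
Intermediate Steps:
$R{\left(N,f \right)} = N f$ ($R{\left(N,f \right)} = f N = N f$)
$-1678 - R{\left(-30 - 80,-160 \right)} = -1678 - \left(-30 - 80\right) \left(-160\right) = -1678 - \left(-110\right) \left(-160\right) = -1678 - 17600 = -19278$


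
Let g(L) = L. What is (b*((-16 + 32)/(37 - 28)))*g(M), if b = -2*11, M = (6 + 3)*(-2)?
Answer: 704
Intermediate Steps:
M = -18 (M = 9*(-2) = -18)
b = -22
(b*((-16 + 32)/(37 - 28)))*g(M) = -22*(-16 + 32)/(37 - 28)*(-18) = -352/9*(-18) = 704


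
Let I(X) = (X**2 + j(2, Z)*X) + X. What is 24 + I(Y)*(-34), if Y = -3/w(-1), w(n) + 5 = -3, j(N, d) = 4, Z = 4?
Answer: -1425/32 ≈ -44.531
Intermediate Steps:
w(n) = -8 (w(n) = -5 - 3 = -8)
Y = 3/8 (Y = -3/(-8) = -3*(-1/8) = 3/8 ≈ 0.37500)
I(X) = X**2 + 5*X (I(X) = (X**2 + 4*X) + X = X**2 + 5*X)
24 + I(Y)*(-34) = 24 + (3*(5 + 3/8)/8)*(-34) = 24 + ((3/8)*(43/8))*(-34) = 24 + (129/64)*(-34) = 24 - 2193/32 = -1425/32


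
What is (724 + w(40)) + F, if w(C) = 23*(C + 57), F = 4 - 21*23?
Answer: 2476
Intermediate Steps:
F = -479 (F = 4 - 483 = -479)
w(C) = 1311 + 23*C (w(C) = 23*(57 + C) = 1311 + 23*C)
(724 + w(40)) + F = (724 + (1311 + 23*40)) - 479 = (724 + (1311 + 920)) - 479 = (724 + 2231) - 479 = 2955 - 479 = 2476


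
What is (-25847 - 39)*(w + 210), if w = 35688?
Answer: -929255628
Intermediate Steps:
(-25847 - 39)*(w + 210) = (-25847 - 39)*(35688 + 210) = -25886*35898 = -929255628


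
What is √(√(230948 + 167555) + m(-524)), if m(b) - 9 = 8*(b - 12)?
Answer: √(-4279 + √398503) ≈ 60.396*I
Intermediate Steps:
m(b) = -87 + 8*b (m(b) = 9 + 8*(b - 12) = 9 + 8*(-12 + b) = 9 + (-96 + 8*b) = -87 + 8*b)
√(√(230948 + 167555) + m(-524)) = √(√(230948 + 167555) + (-87 + 8*(-524))) = √(√398503 + (-87 - 4192)) = √(√398503 - 4279) = √(-4279 + √398503)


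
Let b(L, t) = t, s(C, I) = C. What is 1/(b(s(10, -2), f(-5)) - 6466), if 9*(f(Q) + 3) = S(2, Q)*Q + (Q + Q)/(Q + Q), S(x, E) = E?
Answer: -9/58195 ≈ -0.00015465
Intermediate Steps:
f(Q) = -26/9 + Q**2/9 (f(Q) = -3 + (Q*Q + (Q + Q)/(Q + Q))/9 = -3 + (Q**2 + (2*Q)/((2*Q)))/9 = -3 + (Q**2 + (2*Q)*(1/(2*Q)))/9 = -3 + (Q**2 + 1)/9 = -3 + (1 + Q**2)/9 = -3 + (1/9 + Q**2/9) = -26/9 + Q**2/9)
1/(b(s(10, -2), f(-5)) - 6466) = 1/((-26/9 + (1/9)*(-5)**2) - 6466) = 1/((-26/9 + (1/9)*25) - 6466) = 1/((-26/9 + 25/9) - 6466) = 1/(-1/9 - 6466) = 1/(-58195/9) = -9/58195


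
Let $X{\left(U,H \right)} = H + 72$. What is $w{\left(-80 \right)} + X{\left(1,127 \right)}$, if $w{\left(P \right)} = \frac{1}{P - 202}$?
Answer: $\frac{56117}{282} \approx 199.0$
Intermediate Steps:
$X{\left(U,H \right)} = 72 + H$
$w{\left(P \right)} = \frac{1}{-202 + P}$
$w{\left(-80 \right)} + X{\left(1,127 \right)} = \frac{1}{-202 - 80} + \left(72 + 127\right) = \frac{1}{-282} + 199 = - \frac{1}{282} + 199 = \frac{56117}{282}$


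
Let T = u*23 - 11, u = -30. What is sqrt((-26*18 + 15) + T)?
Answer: I*sqrt(1154) ≈ 33.971*I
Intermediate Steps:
T = -701 (T = -30*23 - 11 = -690 - 11 = -701)
sqrt((-26*18 + 15) + T) = sqrt((-26*18 + 15) - 701) = sqrt((-468 + 15) - 701) = sqrt(-453 - 701) = sqrt(-1154) = I*sqrt(1154)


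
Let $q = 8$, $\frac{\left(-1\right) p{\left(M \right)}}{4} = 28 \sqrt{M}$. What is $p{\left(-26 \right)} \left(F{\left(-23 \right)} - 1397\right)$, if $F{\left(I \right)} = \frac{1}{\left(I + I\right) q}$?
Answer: $\frac{3598679 i \sqrt{26}}{23} \approx 7.9782 \cdot 10^{5} i$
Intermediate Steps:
$p{\left(M \right)} = - 112 \sqrt{M}$ ($p{\left(M \right)} = - 4 \cdot 28 \sqrt{M} = - 112 \sqrt{M}$)
$F{\left(I \right)} = \frac{1}{16 I}$ ($F{\left(I \right)} = \frac{1}{\left(I + I\right) 8} = \frac{1}{2 I} \frac{1}{8} = \frac{1}{16 I}$)
$p{\left(-26 \right)} \left(F{\left(-23 \right)} - 1397\right) = - 112 \sqrt{-26} \left(\frac{1}{16 \left(-23\right)} - 1397\right) = - 112 i \sqrt{26} \left(\frac{1}{16} \left(- \frac{1}{23}\right) - 1397\right) = - 112 i \sqrt{26} \left(- \frac{1}{368} - 1397\right) = - 112 i \sqrt{26} \left(- \frac{514097}{368}\right) = \frac{3598679 i \sqrt{26}}{23}$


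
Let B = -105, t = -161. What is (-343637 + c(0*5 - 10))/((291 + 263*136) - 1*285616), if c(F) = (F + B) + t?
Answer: 343913/249557 ≈ 1.3781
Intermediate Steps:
c(F) = -266 + F (c(F) = (F - 105) - 161 = (-105 + F) - 161 = -266 + F)
(-343637 + c(0*5 - 10))/((291 + 263*136) - 1*285616) = (-343637 + (-266 + (0*5 - 10)))/((291 + 263*136) - 1*285616) = (-343637 + (-266 + (0 - 10)))/((291 + 35768) - 285616) = (-343637 + (-266 - 10))/(36059 - 285616) = (-343637 - 276)/(-249557) = -343913*(-1/249557) = 343913/249557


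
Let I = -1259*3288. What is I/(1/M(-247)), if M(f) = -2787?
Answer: 11537042904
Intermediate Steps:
I = -4139592
I/(1/M(-247)) = -4139592/(1/(-2787)) = -4139592/(-1/2787) = -4139592*(-2787) = 11537042904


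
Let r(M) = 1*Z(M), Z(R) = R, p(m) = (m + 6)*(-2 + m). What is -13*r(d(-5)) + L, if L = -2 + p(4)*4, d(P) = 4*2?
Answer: -26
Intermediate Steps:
p(m) = (-2 + m)*(6 + m) (p(m) = (6 + m)*(-2 + m) = (-2 + m)*(6 + m))
d(P) = 8
r(M) = M (r(M) = 1*M = M)
L = 78 (L = -2 + (-12 + 4² + 4*4)*4 = -2 + (-12 + 16 + 16)*4 = -2 + 20*4 = -2 + 80 = 78)
-13*r(d(-5)) + L = -13*8 + 78 = -104 + 78 = -26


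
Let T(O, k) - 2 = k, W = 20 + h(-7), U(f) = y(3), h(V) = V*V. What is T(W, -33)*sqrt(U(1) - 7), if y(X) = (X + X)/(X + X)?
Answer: -31*I*sqrt(6) ≈ -75.934*I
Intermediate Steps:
h(V) = V**2
y(X) = 1 (y(X) = (2*X)/((2*X)) = (2*X)*(1/(2*X)) = 1)
U(f) = 1
W = 69 (W = 20 + (-7)**2 = 20 + 49 = 69)
T(O, k) = 2 + k
T(W, -33)*sqrt(U(1) - 7) = (2 - 33)*sqrt(1 - 7) = -31*I*sqrt(6)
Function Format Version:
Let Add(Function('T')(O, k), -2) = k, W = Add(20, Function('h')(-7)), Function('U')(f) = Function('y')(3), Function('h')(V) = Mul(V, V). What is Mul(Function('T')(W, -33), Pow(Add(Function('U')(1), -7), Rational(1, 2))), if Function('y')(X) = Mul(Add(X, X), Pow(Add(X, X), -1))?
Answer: Mul(-31, I, Pow(6, Rational(1, 2))) ≈ Mul(-75.934, I)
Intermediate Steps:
Function('h')(V) = Pow(V, 2)
Function('y')(X) = 1 (Function('y')(X) = Mul(Mul(2, X), Pow(Mul(2, X), -1)) = Mul(Mul(2, X), Mul(Rational(1, 2), Pow(X, -1))) = 1)
Function('U')(f) = 1
W = 69 (W = Add(20, Pow(-7, 2)) = Add(20, 49) = 69)
Function('T')(O, k) = Add(2, k)
Mul(Function('T')(W, -33), Pow(Add(Function('U')(1), -7), Rational(1, 2))) = Mul(Add(2, -33), Pow(Add(1, -7), Rational(1, 2))) = Mul(-31, Pow(-6, Rational(1, 2))) = Mul(-31, Mul(I, Pow(6, Rational(1, 2)))) = Mul(-31, I, Pow(6, Rational(1, 2)))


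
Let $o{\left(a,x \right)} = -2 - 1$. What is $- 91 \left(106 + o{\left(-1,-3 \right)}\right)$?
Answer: $-9373$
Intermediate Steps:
$o{\left(a,x \right)} = -3$
$- 91 \left(106 + o{\left(-1,-3 \right)}\right) = - 91 \left(106 - 3\right) = \left(-91\right) 103 = -9373$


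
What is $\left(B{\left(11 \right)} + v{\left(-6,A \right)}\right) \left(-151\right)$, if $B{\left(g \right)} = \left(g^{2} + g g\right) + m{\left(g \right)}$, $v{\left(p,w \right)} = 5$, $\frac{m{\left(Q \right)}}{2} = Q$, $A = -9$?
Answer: $-40619$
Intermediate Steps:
$m{\left(Q \right)} = 2 Q$
$B{\left(g \right)} = 2 g + 2 g^{2}$ ($B{\left(g \right)} = \left(g^{2} + g g\right) + 2 g = \left(g^{2} + g^{2}\right) + 2 g = 2 g^{2} + 2 g = 2 g + 2 g^{2}$)
$\left(B{\left(11 \right)} + v{\left(-6,A \right)}\right) \left(-151\right) = \left(2 \cdot 11 \left(1 + 11\right) + 5\right) \left(-151\right) = \left(2 \cdot 11 \cdot 12 + 5\right) \left(-151\right) = \left(264 + 5\right) \left(-151\right) = 269 \left(-151\right) = -40619$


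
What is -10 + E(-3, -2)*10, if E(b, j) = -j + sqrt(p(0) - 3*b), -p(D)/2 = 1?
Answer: 10 + 10*sqrt(7) ≈ 36.458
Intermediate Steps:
p(D) = -2 (p(D) = -2*1 = -2)
E(b, j) = sqrt(-2 - 3*b) - j (E(b, j) = -j + sqrt(-2 - 3*b) = sqrt(-2 - 3*b) - j)
-10 + E(-3, -2)*10 = -10 + (sqrt(-2 - 3*(-3)) - 1*(-2))*10 = -10 + (sqrt(-2 + 9) + 2)*10 = -10 + (sqrt(7) + 2)*10 = -10 + (2 + sqrt(7))*10 = -10 + (20 + 10*sqrt(7)) = 10 + 10*sqrt(7)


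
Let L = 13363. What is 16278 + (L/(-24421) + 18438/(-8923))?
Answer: 3546546401627/217908583 ≈ 16275.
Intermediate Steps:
16278 + (L/(-24421) + 18438/(-8923)) = 16278 + (13363/(-24421) + 18438/(-8923)) = 16278 + (13363*(-1/24421) + 18438*(-1/8923)) = 16278 + (-13363/24421 - 18438/8923) = 16278 - 569512447/217908583 = 3546546401627/217908583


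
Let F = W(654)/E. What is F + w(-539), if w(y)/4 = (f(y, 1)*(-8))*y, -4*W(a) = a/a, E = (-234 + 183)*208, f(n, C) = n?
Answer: -394476386303/42432 ≈ -9.2967e+6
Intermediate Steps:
E = -10608 (E = -51*208 = -10608)
W(a) = -1/4 (W(a) = -a/(4*a) = -1/4*1 = -1/4)
w(y) = -32*y**2 (w(y) = 4*((y*(-8))*y) = 4*((-8*y)*y) = 4*(-8*y**2) = -32*y**2)
F = 1/42432 (F = -1/4/(-10608) = -1/4*(-1/10608) = 1/42432 ≈ 2.3567e-5)
F + w(-539) = 1/42432 - 32*(-539)**2 = 1/42432 - 32*290521 = 1/42432 - 9296672 = -394476386303/42432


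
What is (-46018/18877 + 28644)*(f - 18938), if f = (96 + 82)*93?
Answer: -1288949579680/18877 ≈ -6.8281e+7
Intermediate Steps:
f = 16554 (f = 178*93 = 16554)
(-46018/18877 + 28644)*(f - 18938) = (-46018/18877 + 28644)*(16554 - 18938) = (-46018*1/18877 + 28644)*(-2384) = (-46018/18877 + 28644)*(-2384) = (540666770/18877)*(-2384) = -1288949579680/18877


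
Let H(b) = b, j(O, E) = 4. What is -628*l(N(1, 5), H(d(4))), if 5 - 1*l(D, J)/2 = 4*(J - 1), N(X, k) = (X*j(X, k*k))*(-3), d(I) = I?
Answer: 8792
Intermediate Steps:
N(X, k) = -12*X (N(X, k) = (X*4)*(-3) = (4*X)*(-3) = -12*X)
l(D, J) = 18 - 8*J (l(D, J) = 10 - 8*(J - 1) = 10 - 8*(-1 + J) = 10 - 2*(-4 + 4*J) = 10 + (8 - 8*J) = 18 - 8*J)
-628*l(N(1, 5), H(d(4))) = -628*(18 - 8*4) = -628*(18 - 32) = -628*(-14) = 8792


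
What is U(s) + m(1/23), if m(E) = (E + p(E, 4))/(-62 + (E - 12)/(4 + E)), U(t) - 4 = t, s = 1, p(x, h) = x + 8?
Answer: 677417/138943 ≈ 4.8755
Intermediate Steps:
p(x, h) = 8 + x
U(t) = 4 + t
m(E) = (8 + 2*E)/(-62 + (-12 + E)/(4 + E)) (m(E) = (E + (8 + E))/(-62 + (E - 12)/(4 + E)) = (8 + 2*E)/(-62 + (-12 + E)/(4 + E)))
U(s) + m(1/23) = (4 + 1) + 2*(-16 - (1/23)² - 8/23)/(260 + 61/23) = 5 + 2*(-16 - (1/23)² - 8*1/23)/(260 + 61*(1/23)) = 5 + 2*(-16 - 1*1/529 - 8/23)/(260 + 61/23) = 5 + 2*(-16 - 1/529 - 8/23)/(6041/23) = 5 + 2*(23/6041)*(-8649/529) = 5 - 17298/138943 = 677417/138943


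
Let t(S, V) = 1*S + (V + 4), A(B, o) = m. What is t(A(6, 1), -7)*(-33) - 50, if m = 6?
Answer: -149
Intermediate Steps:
A(B, o) = 6
t(S, V) = 4 + S + V (t(S, V) = S + (4 + V) = 4 + S + V)
t(A(6, 1), -7)*(-33) - 50 = (4 + 6 - 7)*(-33) - 50 = 3*(-33) - 50 = -99 - 50 = -149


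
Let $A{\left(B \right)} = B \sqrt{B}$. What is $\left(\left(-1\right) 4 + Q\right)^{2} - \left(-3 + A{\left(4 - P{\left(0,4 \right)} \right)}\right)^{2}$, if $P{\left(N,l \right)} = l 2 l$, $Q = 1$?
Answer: $21952 - 336 i \sqrt{7} \approx 21952.0 - 888.97 i$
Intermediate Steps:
$P{\left(N,l \right)} = 2 l^{2}$ ($P{\left(N,l \right)} = 2 l l = 2 l^{2}$)
$A{\left(B \right)} = B^{\frac{3}{2}}$
$\left(\left(-1\right) 4 + Q\right)^{2} - \left(-3 + A{\left(4 - P{\left(0,4 \right)} \right)}\right)^{2} = \left(\left(-1\right) 4 + 1\right)^{2} - \left(-3 + \left(4 - 2 \cdot 4^{2}\right)^{\frac{3}{2}}\right)^{2} = \left(-4 + 1\right)^{2} - \left(-3 + \left(4 - 2 \cdot 16\right)^{\frac{3}{2}}\right)^{2} = \left(-3\right)^{2} - \left(-3 + \left(4 - 32\right)^{\frac{3}{2}}\right)^{2} = 9 - \left(-3 + \left(4 - 32\right)^{\frac{3}{2}}\right)^{2} = 9 - \left(-3 + \left(-28\right)^{\frac{3}{2}}\right)^{2} = 9 - \left(-3 - 56 i \sqrt{7}\right)^{2}$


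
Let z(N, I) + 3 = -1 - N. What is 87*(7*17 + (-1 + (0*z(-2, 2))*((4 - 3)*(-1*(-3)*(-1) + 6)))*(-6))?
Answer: 10875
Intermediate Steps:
z(N, I) = -4 - N (z(N, I) = -3 + (-1 - N) = -4 - N)
87*(7*17 + (-1 + (0*z(-2, 2))*((4 - 3)*(-1*(-3)*(-1) + 6)))*(-6)) = 87*(7*17 + (-1 + (0*(-4 - 1*(-2)))*((4 - 3)*(-1*(-3)*(-1) + 6)))*(-6)) = 87*(119 + (-1 + (0*(-4 + 2))*(1*(3*(-1) + 6)))*(-6)) = 87*(119 + (-1 + (0*(-2))*(1*(-3 + 6)))*(-6)) = 87*(119 + (-1 + 0*(1*3))*(-6)) = 87*(119 + (-1 + 0*3)*(-6)) = 87*(119 + (-1 + 0)*(-6)) = 87*(119 - 1*(-6)) = 87*(119 + 6) = 87*125 = 10875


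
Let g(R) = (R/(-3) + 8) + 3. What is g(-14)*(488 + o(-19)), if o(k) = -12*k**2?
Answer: -180668/3 ≈ -60223.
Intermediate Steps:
g(R) = 11 - R/3 (g(R) = (R*(-1/3) + 8) + 3 = (-R/3 + 8) + 3 = (8 - R/3) + 3 = 11 - R/3)
g(-14)*(488 + o(-19)) = (11 - 1/3*(-14))*(488 - 12*(-19)**2) = (11 + 14/3)*(488 - 12*361) = 47*(488 - 4332)/3 = (47/3)*(-3844) = -180668/3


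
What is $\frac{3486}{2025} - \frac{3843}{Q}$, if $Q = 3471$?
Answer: $\frac{479759}{780975} \approx 0.61431$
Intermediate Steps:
$\frac{3486}{2025} - \frac{3843}{Q} = \frac{3486}{2025} - \frac{3843}{3471} = 3486 \cdot \frac{1}{2025} - \frac{1281}{1157} = \frac{1162}{675} - \frac{1281}{1157} = \frac{479759}{780975}$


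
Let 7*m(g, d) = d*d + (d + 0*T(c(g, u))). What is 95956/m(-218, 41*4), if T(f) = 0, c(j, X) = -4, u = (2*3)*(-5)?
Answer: 167923/6765 ≈ 24.822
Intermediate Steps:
u = -30 (u = 6*(-5) = -30)
m(g, d) = d/7 + d**2/7 (m(g, d) = (d*d + (d + 0*0))/7 = (d**2 + (d + 0))/7 = (d**2 + d)/7 = (d + d**2)/7 = d/7 + d**2/7)
95956/m(-218, 41*4) = 95956/(((41*4)*(1 + 41*4)/7)) = 95956/(((1/7)*164*(1 + 164))) = 95956/(((1/7)*164*165)) = 95956/(27060/7) = 95956*(7/27060) = 167923/6765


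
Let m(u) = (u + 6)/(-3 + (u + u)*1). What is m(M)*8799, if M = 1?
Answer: -61593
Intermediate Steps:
m(u) = (6 + u)/(-3 + 2*u) (m(u) = (6 + u)/(-3 + (2*u)*1) = (6 + u)/(-3 + 2*u))
m(M)*8799 = ((6 + 1)/(-3 + 2*1))*8799 = (7/(-3 + 2))*8799 = (7/(-1))*8799 = -1*7*8799 = -7*8799 = -61593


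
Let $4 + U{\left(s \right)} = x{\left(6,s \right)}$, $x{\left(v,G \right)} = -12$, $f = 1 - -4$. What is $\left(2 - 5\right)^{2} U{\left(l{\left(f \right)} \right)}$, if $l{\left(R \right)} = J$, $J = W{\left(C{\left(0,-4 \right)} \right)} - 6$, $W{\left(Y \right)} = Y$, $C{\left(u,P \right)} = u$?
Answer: $-144$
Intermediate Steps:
$f = 5$ ($f = 1 + 4 = 5$)
$J = -6$ ($J = 0 - 6 = -6$)
$l{\left(R \right)} = -6$
$U{\left(s \right)} = -16$ ($U{\left(s \right)} = -4 - 12 = -16$)
$\left(2 - 5\right)^{2} U{\left(l{\left(f \right)} \right)} = \left(2 - 5\right)^{2} \left(-16\right) = \left(-3\right)^{2} \left(-16\right) = 9 \left(-16\right) = -144$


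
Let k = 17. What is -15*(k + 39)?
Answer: -840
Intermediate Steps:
-15*(k + 39) = -15*(17 + 39) = -15*56 = -840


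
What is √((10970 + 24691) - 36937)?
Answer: 2*I*√319 ≈ 35.721*I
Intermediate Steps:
√((10970 + 24691) - 36937) = √(35661 - 36937) = √(-1276) = 2*I*√319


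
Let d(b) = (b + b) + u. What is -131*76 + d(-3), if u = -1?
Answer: -9963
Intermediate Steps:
d(b) = -1 + 2*b (d(b) = (b + b) - 1 = 2*b - 1 = -1 + 2*b)
-131*76 + d(-3) = -131*76 + (-1 + 2*(-3)) = -9956 + (-1 - 6) = -9956 - 7 = -9963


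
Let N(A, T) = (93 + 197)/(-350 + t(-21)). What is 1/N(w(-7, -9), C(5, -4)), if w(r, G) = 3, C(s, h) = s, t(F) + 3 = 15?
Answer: -169/145 ≈ -1.1655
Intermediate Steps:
t(F) = 12 (t(F) = -3 + 15 = 12)
N(A, T) = -145/169 (N(A, T) = (93 + 197)/(-350 + 12) = 290/(-338) = 290*(-1/338) = -145/169)
1/N(w(-7, -9), C(5, -4)) = 1/(-145/169) = -169/145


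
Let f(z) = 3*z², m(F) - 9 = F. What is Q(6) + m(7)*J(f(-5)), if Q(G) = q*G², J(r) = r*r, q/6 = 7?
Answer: 91512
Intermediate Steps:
m(F) = 9 + F
q = 42 (q = 6*7 = 42)
J(r) = r²
Q(G) = 42*G²
Q(6) + m(7)*J(f(-5)) = 42*6² + (9 + 7)*(3*(-5)²)² = 42*36 + 16*(3*25)² = 1512 + 16*75² = 1512 + 16*5625 = 1512 + 90000 = 91512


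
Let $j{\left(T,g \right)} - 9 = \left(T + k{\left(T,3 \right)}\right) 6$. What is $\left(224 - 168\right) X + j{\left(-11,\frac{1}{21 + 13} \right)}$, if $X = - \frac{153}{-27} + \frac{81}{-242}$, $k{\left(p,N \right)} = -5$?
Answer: $\frac{76807}{363} \approx 211.59$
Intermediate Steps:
$j{\left(T,g \right)} = -21 + 6 T$ ($j{\left(T,g \right)} = 9 + \left(T - 5\right) 6 = 9 + \left(-5 + T\right) 6 = 9 + \left(-30 + 6 T\right) = -21 + 6 T$)
$X = \frac{3871}{726}$ ($X = \left(-153\right) \left(- \frac{1}{27}\right) + 81 \left(- \frac{1}{242}\right) = \frac{17}{3} - \frac{81}{242} = \frac{3871}{726} \approx 5.332$)
$\left(224 - 168\right) X + j{\left(-11,\frac{1}{21 + 13} \right)} = \left(224 - 168\right) \frac{3871}{726} + \left(-21 + 6 \left(-11\right)\right) = \left(224 - 168\right) \frac{3871}{726} - 87 = 56 \cdot \frac{3871}{726} - 87 = \frac{108388}{363} - 87 = \frac{76807}{363}$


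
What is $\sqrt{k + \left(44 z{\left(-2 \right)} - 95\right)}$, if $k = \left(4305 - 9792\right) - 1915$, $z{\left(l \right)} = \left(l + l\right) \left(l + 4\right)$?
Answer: $i \sqrt{7849} \approx 88.595 i$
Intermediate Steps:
$z{\left(l \right)} = 2 l \left(4 + l\right)$
$k = -7402$ ($k = -5487 - 1915 = -7402$)
$\sqrt{k + \left(44 z{\left(-2 \right)} - 95\right)} = \sqrt{-7402 + \left(44 \cdot 2 \left(-2\right) \left(4 - 2\right) - 95\right)} = \sqrt{-7402 + \left(44 \cdot 2 \left(-2\right) 2 - 95\right)} = \sqrt{-7402 + \left(44 \left(-8\right) - 95\right)} = \sqrt{-7402 - 447} = \sqrt{-7849} = i \sqrt{7849}$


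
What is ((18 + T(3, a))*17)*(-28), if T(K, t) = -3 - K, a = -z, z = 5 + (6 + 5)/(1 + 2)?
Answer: -5712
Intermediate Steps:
z = 26/3 (z = 5 + 11/3 = 26/3 ≈ 8.6667)
a = -26/3 (a = -1*26/3 = -26/3 ≈ -8.6667)
((18 + T(3, a))*17)*(-28) = ((18 + (-3 - 1*3))*17)*(-28) = ((18 + (-3 - 3))*17)*(-28) = ((18 - 6)*17)*(-28) = (12*17)*(-28) = 204*(-28) = -5712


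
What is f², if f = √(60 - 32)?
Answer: 28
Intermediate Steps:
f = 2*√7 (f = √28 = 2*√7 ≈ 5.2915)
f² = (2*√7)² = 28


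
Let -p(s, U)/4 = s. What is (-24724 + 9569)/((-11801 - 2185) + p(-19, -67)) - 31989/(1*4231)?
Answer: -76169237/11770642 ≈ -6.4711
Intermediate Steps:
p(s, U) = -4*s
(-24724 + 9569)/((-11801 - 2185) + p(-19, -67)) - 31989/(1*4231) = (-24724 + 9569)/((-11801 - 2185) - 4*(-19)) - 31989/(1*4231) = -15155/(-13986 + 76) - 31989/4231 = -15155/(-13910) - 31989*1/4231 = -15155*(-1/13910) - 31989/4231 = 3031/2782 - 31989/4231 = -76169237/11770642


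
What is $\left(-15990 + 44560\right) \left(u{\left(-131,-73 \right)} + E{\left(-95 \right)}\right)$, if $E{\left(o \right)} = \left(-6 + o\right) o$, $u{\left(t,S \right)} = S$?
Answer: $272043540$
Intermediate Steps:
$E{\left(o \right)} = o \left(-6 + o\right)$
$\left(-15990 + 44560\right) \left(u{\left(-131,-73 \right)} + E{\left(-95 \right)}\right) = \left(-15990 + 44560\right) \left(-73 - 95 \left(-6 - 95\right)\right) = 28570 \left(-73 - -9595\right) = 28570 \left(-73 + 9595\right) = 28570 \cdot 9522 = 272043540$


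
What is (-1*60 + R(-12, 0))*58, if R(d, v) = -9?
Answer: -4002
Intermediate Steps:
(-1*60 + R(-12, 0))*58 = (-1*60 - 9)*58 = (-60 - 9)*58 = -69*58 = -4002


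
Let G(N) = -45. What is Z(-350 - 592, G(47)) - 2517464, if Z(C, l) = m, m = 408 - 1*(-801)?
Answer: -2516255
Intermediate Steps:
m = 1209 (m = 408 + 801 = 1209)
Z(C, l) = 1209
Z(-350 - 592, G(47)) - 2517464 = 1209 - 2517464 = -2516255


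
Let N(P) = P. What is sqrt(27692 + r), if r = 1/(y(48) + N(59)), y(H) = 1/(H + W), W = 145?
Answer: sqrt(897820493583)/5694 ≈ 166.41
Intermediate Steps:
y(H) = 1/(145 + H) (y(H) = 1/(H + 145) = 1/(145 + H))
r = 193/11388 (r = 1/(1/(145 + 48) + 59) = 1/(1/193 + 59) = 1/(11388/193) = 193/11388 ≈ 0.016948)
sqrt(27692 + r) = sqrt(27692 + 193/11388) = sqrt(315356689/11388) = sqrt(897820493583)/5694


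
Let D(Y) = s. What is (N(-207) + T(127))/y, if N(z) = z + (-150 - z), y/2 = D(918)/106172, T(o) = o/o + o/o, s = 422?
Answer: -3928364/211 ≈ -18618.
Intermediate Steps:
D(Y) = 422
T(o) = 2 (T(o) = 1 + 1 = 2)
y = 211/26543 (y = 2*(422/106172) = 2*(422*(1/106172)) = 2*(211/53086) = 211/26543 ≈ 0.0079494)
N(z) = -150
(N(-207) + T(127))/y = (-150 + 2)/(211/26543) = -148*26543/211 = -3928364/211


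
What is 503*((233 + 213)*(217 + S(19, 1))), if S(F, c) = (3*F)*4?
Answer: 99830410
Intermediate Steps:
S(F, c) = 12*F
503*((233 + 213)*(217 + S(19, 1))) = 503*((233 + 213)*(217 + 12*19)) = 503*(446*(217 + 228)) = 503*(446*445) = 503*198470 = 99830410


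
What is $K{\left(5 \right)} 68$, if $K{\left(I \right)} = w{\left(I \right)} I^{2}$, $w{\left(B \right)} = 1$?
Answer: $1700$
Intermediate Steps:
$K{\left(I \right)} = I^{2}$ ($K{\left(I \right)} = 1 I^{2} = I^{2}$)
$K{\left(5 \right)} 68 = 5^{2} \cdot 68 = 25 \cdot 68 = 1700$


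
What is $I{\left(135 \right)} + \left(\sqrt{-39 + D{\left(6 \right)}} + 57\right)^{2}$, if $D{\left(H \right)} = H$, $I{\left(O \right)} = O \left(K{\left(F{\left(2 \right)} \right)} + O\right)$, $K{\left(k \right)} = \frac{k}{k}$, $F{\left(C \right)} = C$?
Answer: $21576 + 114 i \sqrt{33} \approx 21576.0 + 654.88 i$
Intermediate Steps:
$K{\left(k \right)} = 1$
$I{\left(O \right)} = O \left(1 + O\right)$
$I{\left(135 \right)} + \left(\sqrt{-39 + D{\left(6 \right)}} + 57\right)^{2} = 135 \left(1 + 135\right) + \left(\sqrt{-39 + 6} + 57\right)^{2} = 135 \cdot 136 + \left(\sqrt{-33} + 57\right)^{2} = 18360 + \left(i \sqrt{33} + 57\right)^{2} = 18360 + \left(57 + i \sqrt{33}\right)^{2}$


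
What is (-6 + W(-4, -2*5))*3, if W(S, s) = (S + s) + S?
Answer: -72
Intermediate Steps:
W(S, s) = s + 2*S
(-6 + W(-4, -2*5))*3 = (-6 + (-2*5 + 2*(-4)))*3 = (-6 + (-10 - 8))*3 = (-6 - 18)*3 = -24*3 = -72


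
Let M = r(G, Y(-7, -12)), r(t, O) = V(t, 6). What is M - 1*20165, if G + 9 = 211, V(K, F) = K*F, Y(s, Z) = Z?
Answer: -18953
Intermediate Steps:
V(K, F) = F*K
G = 202 (G = -9 + 211 = 202)
r(t, O) = 6*t
M = 1212 (M = 6*202 = 1212)
M - 1*20165 = 1212 - 1*20165 = 1212 - 20165 = -18953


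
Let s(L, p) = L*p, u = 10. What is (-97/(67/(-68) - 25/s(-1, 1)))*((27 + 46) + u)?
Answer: -547468/1633 ≈ -335.25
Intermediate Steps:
(-97/(67/(-68) - 25/s(-1, 1)))*((27 + 46) + u) = (-97/(67/(-68) - 25/((-1*1))))*((27 + 46) + 10) = (-97/(67*(-1/68) - 25/(-1)))*(73 + 10) = -97/(-67/68 - 25*(-1))*83 = -97/(-67/68 + 25)*83 = -97/1633/68*83 = -97*68/1633*83 = -6596/1633*83 = -547468/1633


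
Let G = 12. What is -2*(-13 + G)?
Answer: 2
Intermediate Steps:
-2*(-13 + G) = -2*(-13 + 12) = -2*(-1) = 2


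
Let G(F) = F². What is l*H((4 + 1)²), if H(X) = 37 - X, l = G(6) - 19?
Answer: 204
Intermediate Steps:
l = 17 (l = 6² - 19 = 36 - 19 = 17)
l*H((4 + 1)²) = 17*(37 - (4 + 1)²) = 17*(37 - 1*5²) = 17*(37 - 1*25) = 17*(37 - 25) = 17*12 = 204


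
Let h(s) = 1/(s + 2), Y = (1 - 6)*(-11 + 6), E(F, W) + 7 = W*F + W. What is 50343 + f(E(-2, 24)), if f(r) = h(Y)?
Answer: 1359262/27 ≈ 50343.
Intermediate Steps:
E(F, W) = -7 + W + F*W (E(F, W) = -7 + (W*F + W) = -7 + (F*W + W) = -7 + (W + F*W) = -7 + W + F*W)
Y = 25 (Y = -5*(-5) = 25)
h(s) = 1/(2 + s)
f(r) = 1/27 (f(r) = 1/(2 + 25) = 1/27)
50343 + f(E(-2, 24)) = 50343 + 1/27 = 1359262/27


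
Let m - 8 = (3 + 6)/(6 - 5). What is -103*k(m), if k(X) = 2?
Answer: -206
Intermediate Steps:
m = 17 (m = 8 + (3 + 6)/(6 - 5) = 8 + 9/1 = 8 + 9*1 = 8 + 9 = 17)
-103*k(m) = -103*2 = -206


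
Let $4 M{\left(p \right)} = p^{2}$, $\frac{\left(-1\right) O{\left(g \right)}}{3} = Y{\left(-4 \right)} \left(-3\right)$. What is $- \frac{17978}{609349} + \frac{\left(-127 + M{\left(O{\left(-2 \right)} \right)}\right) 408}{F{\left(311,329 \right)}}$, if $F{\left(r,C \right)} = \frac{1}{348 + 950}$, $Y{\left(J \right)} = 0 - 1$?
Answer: $- \frac{34448383095086}{609349} \approx -5.6533 \cdot 10^{7}$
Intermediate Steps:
$Y{\left(J \right)} = -1$
$O{\left(g \right)} = -9$ ($O{\left(g \right)} = - 3 \left(\left(-1\right) \left(-3\right)\right) = \left(-3\right) 3 = -9$)
$M{\left(p \right)} = \frac{p^{2}}{4}$
$F{\left(r,C \right)} = \frac{1}{1298}$
$- \frac{17978}{609349} + \frac{\left(-127 + M{\left(O{\left(-2 \right)} \right)}\right) 408}{F{\left(311,329 \right)}} = - \frac{17978}{609349} + \left(-127 + \frac{\left(-9\right)^{2}}{4}\right) 408 \frac{1}{\frac{1}{1298}} = \left(-17978\right) \frac{1}{609349} + \left(-127 + \frac{1}{4} \cdot 81\right) 408 \cdot 1298 = - \frac{17978}{609349} + \left(-127 + \frac{81}{4}\right) 408 \cdot 1298 = - \frac{17978}{609349} + \left(- \frac{427}{4}\right) 408 \cdot 1298 = - \frac{17978}{609349} - 56533092 = - \frac{34448383095086}{609349}$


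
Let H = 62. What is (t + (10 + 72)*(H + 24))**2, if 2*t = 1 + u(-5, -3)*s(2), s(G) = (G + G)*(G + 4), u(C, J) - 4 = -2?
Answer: 200307409/4 ≈ 5.0077e+7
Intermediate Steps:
u(C, J) = 2 (u(C, J) = 4 - 2 = 2)
s(G) = 2*G*(4 + G) (s(G) = (2*G)*(4 + G) = 2*G*(4 + G))
t = 49/2 (t = (1 + 2*(2*2*(4 + 2)))/2 = (1 + 2*(2*2*6))/2 = (1 + 2*24)/2 = (1 + 48)/2 = (1/2)*49 = 49/2 ≈ 24.500)
(t + (10 + 72)*(H + 24))**2 = (49/2 + (10 + 72)*(62 + 24))**2 = (49/2 + 82*86)**2 = (49/2 + 7052)**2 = (14153/2)**2 = 200307409/4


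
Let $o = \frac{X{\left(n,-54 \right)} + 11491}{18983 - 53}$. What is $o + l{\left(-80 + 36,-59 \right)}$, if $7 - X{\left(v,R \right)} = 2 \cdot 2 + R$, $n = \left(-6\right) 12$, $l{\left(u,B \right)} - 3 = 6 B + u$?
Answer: $- \frac{3732901}{9465} \approx -394.39$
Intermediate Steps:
$l{\left(u,B \right)} = 3 + u + 6 B$ ($l{\left(u,B \right)} = 3 + \left(6 B + u\right) = 3 + \left(u + 6 B\right) = 3 + u + 6 B$)
$n = -72$
$X{\left(v,R \right)} = 3 - R$ ($X{\left(v,R \right)} = 7 - \left(2 \cdot 2 + R\right) = 7 - \left(4 + R\right) = 3 - R$)
$o = \frac{5774}{9465}$ ($o = \frac{\left(3 - -54\right) + 11491}{18983 - 53} = \frac{\left(3 + 54\right) + 11491}{18930} = \left(57 + 11491\right) \frac{1}{18930} = 11548 \cdot \frac{1}{18930} = \frac{5774}{9465} \approx 0.61004$)
$o + l{\left(-80 + 36,-59 \right)} = \frac{5774}{9465} + \left(3 + \left(-80 + 36\right) + 6 \left(-59\right)\right) = \frac{5774}{9465} - 395 = - \frac{3732901}{9465}$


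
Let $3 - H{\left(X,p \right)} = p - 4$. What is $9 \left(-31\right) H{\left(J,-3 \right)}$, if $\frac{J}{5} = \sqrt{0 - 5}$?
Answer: $-2790$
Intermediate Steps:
$J = 5 i \sqrt{5}$ ($J = 5 \sqrt{0 - 5} = 5 \sqrt{-5} = 5 i \sqrt{5} \approx 11.18 i$)
$H{\left(X,p \right)} = 7 - p$ ($H{\left(X,p \right)} = 3 - \left(p - 4\right) = 3 - \left(-4 + p\right) = 7 - p$)
$9 \left(-31\right) H{\left(J,-3 \right)} = 9 \left(-31\right) \left(7 - -3\right) = - 279 \left(7 + 3\right) = \left(-279\right) 10 = -2790$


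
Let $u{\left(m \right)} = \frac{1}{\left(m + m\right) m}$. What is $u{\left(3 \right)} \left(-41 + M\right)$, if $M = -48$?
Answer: $- \frac{89}{18} \approx -4.9444$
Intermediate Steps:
$u{\left(m \right)} = \frac{1}{2 m^{2}}$ ($u{\left(m \right)} = \frac{1}{2 m m} = \frac{\frac{1}{2} \frac{1}{m}}{m} = \frac{1}{2 m^{2}}$)
$u{\left(3 \right)} \left(-41 + M\right) = \frac{1}{2 \cdot 9} \left(-41 - 48\right) = \frac{1}{2} \cdot \frac{1}{9} \left(-89\right) = \frac{1}{18} \left(-89\right) = - \frac{89}{18}$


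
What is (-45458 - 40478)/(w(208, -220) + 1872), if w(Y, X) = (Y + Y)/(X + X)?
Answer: -1181620/25727 ≈ -45.929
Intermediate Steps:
w(Y, X) = Y/X (w(Y, X) = (2*Y)/((2*X)) = (2*Y)*(1/(2*X)) = Y/X)
(-45458 - 40478)/(w(208, -220) + 1872) = (-45458 - 40478)/(208/(-220) + 1872) = -85936/(208*(-1/220) + 1872) = -85936/(-52/55 + 1872) = -85936/102908/55 = -85936*55/102908 = -1181620/25727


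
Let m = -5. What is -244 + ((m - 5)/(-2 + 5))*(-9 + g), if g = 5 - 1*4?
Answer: -652/3 ≈ -217.33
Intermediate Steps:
g = 1 (g = 5 - 4 = 1)
-244 + ((m - 5)/(-2 + 5))*(-9 + g) = -244 + ((-5 - 5)/(-2 + 5))*(-9 + 1) = -244 - 10/3*(-8) = -244 + 80/3 = -652/3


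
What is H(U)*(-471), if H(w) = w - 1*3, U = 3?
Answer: 0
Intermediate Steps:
H(w) = -3 + w (H(w) = w - 3 = -3 + w)
H(U)*(-471) = (-3 + 3)*(-471) = 0*(-471) = 0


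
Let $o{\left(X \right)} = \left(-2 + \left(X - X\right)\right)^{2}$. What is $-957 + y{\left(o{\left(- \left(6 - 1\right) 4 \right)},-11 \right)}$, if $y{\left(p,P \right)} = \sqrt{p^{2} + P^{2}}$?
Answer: $-957 + \sqrt{137} \approx -945.29$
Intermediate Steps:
$o{\left(X \right)} = 4$ ($o{\left(X \right)} = \left(-2 + 0\right)^{2} = \left(-2\right)^{2} = 4$)
$y{\left(p,P \right)} = \sqrt{P^{2} + p^{2}}$
$-957 + y{\left(o{\left(- \left(6 - 1\right) 4 \right)},-11 \right)} = -957 + \sqrt{\left(-11\right)^{2} + 4^{2}} = -957 + \sqrt{121 + 16} = -957 + \sqrt{137}$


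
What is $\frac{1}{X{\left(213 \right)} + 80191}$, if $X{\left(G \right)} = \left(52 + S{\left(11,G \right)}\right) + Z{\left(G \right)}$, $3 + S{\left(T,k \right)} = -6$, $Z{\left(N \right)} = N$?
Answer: $\frac{1}{80447} \approx 1.2431 \cdot 10^{-5}$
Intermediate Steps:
$S{\left(T,k \right)} = -9$ ($S{\left(T,k \right)} = -3 - 6 = -9$)
$X{\left(G \right)} = 43 + G$ ($X{\left(G \right)} = \left(52 - 9\right) + G = 43 + G$)
$\frac{1}{X{\left(213 \right)} + 80191} = \frac{1}{\left(43 + 213\right) + 80191} = \frac{1}{256 + 80191} = \frac{1}{80447}$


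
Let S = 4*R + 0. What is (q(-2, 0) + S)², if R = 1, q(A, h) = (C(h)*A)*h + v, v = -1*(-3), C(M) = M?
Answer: 49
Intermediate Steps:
v = 3
q(A, h) = 3 + A*h² (q(A, h) = (h*A)*h + 3 = (A*h)*h + 3 = A*h² + 3 = 3 + A*h²)
S = 4 (S = 4*1 + 0 = 4 + 0 = 4)
(q(-2, 0) + S)² = ((3 - 2*0²) + 4)² = ((3 - 2*0) + 4)² = ((3 + 0) + 4)² = (3 + 4)² = 7² = 49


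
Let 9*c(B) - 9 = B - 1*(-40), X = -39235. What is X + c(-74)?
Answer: -353140/9 ≈ -39238.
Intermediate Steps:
c(B) = 49/9 + B/9 (c(B) = 1 + (B - 1*(-40))/9 = 1 + (B + 40)/9 = 1 + (40 + B)/9 = 1 + (40/9 + B/9) = 49/9 + B/9)
X + c(-74) = -39235 + (49/9 + (1/9)*(-74)) = -39235 + (49/9 - 74/9) = -39235 - 25/9 = -353140/9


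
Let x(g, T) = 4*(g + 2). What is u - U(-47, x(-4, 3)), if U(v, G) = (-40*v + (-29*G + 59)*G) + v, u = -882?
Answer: -387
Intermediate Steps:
x(g, T) = 8 + 4*g (x(g, T) = 4*(2 + g) = 8 + 4*g)
U(v, G) = -39*v + G*(59 - 29*G) (U(v, G) = (-40*v + (59 - 29*G)*G) + v = (-40*v + G*(59 - 29*G)) + v = -39*v + G*(59 - 29*G))
u - U(-47, x(-4, 3)) = -882 - (-39*(-47) - 29*(8 + 4*(-4))² + 59*(8 + 4*(-4))) = -882 - (1833 - 29*(8 - 16)² + 59*(8 - 16)) = -882 - (1833 - 29*(-8)² + 59*(-8)) = -882 - (1833 - 29*64 - 472) = -882 - (1833 - 1856 - 472) = -882 - 1*(-495) = -882 + 495 = -387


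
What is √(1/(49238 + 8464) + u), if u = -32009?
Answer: I*√106574631357534/57702 ≈ 178.91*I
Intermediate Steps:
√(1/(49238 + 8464) + u) = √(1/(49238 + 8464) - 32009) = √(1/57702 - 32009) = √(-1846983317/57702) = I*√106574631357534/57702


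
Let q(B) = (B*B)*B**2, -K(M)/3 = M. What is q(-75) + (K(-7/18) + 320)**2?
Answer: 1142775829/36 ≈ 3.1744e+7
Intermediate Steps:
K(M) = -3*M
q(B) = B**4 (q(B) = B**2*B**2 = B**4)
q(-75) + (K(-7/18) + 320)**2 = (-75)**4 + (-(-21)/18 + 320)**2 = 31640625 + (-(-21)/18 + 320)**2 = 31640625 + (-3*(-7/18) + 320)**2 = 31640625 + (7/6 + 320)**2 = 31640625 + (1927/6)**2 = 31640625 + 3713329/36 = 1142775829/36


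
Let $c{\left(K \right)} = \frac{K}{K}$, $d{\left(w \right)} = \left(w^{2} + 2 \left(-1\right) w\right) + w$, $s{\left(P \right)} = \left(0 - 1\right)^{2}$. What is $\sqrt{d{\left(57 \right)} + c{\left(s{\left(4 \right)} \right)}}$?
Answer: $\sqrt{3193} \approx 56.507$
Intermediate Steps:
$s{\left(P \right)} = 1$ ($s{\left(P \right)} = \left(-1\right)^{2} = 1$)
$d{\left(w \right)} = w^{2} - w$ ($d{\left(w \right)} = \left(w^{2} - 2 w\right) + w = w^{2} - w$)
$c{\left(K \right)} = 1$
$\sqrt{d{\left(57 \right)} + c{\left(s{\left(4 \right)} \right)}} = \sqrt{57 \left(-1 + 57\right) + 1} = \sqrt{57 \cdot 56 + 1} = \sqrt{3192 + 1} = \sqrt{3193}$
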